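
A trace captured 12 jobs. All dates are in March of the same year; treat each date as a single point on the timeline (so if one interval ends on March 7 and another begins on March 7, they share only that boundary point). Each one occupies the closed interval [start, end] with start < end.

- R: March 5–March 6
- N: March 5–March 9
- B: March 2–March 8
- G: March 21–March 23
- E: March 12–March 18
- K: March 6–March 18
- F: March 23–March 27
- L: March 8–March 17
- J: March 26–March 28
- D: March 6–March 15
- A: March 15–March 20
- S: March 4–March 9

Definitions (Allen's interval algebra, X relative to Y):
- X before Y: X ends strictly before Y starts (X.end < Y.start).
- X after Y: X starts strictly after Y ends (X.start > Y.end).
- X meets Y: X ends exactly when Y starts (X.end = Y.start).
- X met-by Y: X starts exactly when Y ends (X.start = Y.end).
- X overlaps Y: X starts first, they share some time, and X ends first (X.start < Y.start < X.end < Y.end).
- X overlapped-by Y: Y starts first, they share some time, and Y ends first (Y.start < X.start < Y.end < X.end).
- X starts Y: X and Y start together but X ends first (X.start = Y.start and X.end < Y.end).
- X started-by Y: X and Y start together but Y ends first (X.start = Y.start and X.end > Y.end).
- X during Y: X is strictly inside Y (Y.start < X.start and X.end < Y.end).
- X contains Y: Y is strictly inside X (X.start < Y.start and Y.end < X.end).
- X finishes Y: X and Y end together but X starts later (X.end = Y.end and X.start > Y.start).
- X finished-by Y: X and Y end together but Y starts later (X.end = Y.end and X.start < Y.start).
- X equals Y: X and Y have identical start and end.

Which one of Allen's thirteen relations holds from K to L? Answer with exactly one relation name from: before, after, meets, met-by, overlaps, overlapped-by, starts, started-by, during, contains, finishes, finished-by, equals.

contains

K = [March 6, March 18]; L = [March 8, March 17].
Compare endpoints: K.start < L.start, K.start < L.end, K.end > L.start, K.end > L.end.
That pattern is 'contains'.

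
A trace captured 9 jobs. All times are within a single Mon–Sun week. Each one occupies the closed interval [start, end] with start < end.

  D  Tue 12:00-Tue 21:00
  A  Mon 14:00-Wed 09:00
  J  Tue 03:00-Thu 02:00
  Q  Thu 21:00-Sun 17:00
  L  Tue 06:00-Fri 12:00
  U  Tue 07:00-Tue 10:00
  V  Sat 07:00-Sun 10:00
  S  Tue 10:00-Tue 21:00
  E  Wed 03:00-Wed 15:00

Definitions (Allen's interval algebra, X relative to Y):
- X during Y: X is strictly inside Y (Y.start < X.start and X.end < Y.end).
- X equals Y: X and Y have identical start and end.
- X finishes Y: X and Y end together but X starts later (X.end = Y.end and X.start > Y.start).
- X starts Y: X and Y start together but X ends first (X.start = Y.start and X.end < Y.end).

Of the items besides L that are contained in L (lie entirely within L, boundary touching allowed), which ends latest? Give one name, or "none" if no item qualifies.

E

Target L = [Tue 06:00, Fri 12:00].
A [Mon 14:00, Wed 09:00] → overlaps → excluded.
D [Tue 12:00, Tue 21:00] → during → candidate.
E [Wed 03:00, Wed 15:00] → during → candidate.
J [Tue 03:00, Thu 02:00] → overlaps → excluded.
Q [Thu 21:00, Sun 17:00] → overlapped-by → excluded.
S [Tue 10:00, Tue 21:00] → during → candidate.
U [Tue 07:00, Tue 10:00] → during → candidate.
V [Sat 07:00, Sun 10:00] → after → excluded.
Among candidates, latest end is Wed 15:00 → E.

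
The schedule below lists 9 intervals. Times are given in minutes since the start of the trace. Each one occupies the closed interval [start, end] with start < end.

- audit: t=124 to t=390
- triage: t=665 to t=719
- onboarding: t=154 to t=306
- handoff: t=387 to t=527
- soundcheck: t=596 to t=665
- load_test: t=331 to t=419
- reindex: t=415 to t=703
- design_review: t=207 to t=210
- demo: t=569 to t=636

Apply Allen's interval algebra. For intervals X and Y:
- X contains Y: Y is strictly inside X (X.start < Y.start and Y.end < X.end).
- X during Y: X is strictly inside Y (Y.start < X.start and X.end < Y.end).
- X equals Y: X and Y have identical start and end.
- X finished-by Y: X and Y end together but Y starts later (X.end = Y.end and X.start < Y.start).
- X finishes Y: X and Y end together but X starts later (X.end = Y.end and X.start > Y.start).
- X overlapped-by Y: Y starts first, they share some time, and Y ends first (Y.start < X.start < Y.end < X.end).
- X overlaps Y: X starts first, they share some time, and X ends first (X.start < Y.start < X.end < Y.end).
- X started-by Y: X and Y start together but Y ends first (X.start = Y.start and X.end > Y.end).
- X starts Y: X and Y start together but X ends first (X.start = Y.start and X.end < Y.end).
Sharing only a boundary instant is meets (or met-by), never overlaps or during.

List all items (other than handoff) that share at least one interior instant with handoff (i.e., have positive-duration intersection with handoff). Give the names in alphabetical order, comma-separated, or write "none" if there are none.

Target handoff = [t=387, t=527].
audit [t=124, t=390] → overlaps → yes.
demo [t=569, t=636] → after → no.
design_review [t=207, t=210] → before → no.
load_test [t=331, t=419] → overlaps → yes.
onboarding [t=154, t=306] → before → no.
reindex [t=415, t=703] → overlapped-by → yes.
soundcheck [t=596, t=665] → after → no.
triage [t=665, t=719] → after → no.
Result: audit, load_test, reindex.

audit, load_test, reindex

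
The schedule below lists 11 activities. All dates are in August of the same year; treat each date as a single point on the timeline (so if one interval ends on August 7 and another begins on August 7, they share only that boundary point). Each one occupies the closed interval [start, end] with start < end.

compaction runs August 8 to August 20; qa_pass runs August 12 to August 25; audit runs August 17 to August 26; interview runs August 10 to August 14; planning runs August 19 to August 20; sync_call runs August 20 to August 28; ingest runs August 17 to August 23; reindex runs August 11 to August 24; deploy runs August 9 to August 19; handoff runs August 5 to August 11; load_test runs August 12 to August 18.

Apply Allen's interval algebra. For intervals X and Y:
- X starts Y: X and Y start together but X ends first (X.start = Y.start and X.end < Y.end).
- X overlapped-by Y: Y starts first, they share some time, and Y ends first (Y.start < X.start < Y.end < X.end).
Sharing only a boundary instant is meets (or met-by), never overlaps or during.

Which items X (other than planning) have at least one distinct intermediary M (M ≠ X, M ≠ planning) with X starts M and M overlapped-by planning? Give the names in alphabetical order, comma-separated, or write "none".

Target planning = [August 19, August 20].
Intermediaries M with M overlapped-by planning: none.
Union: none.

none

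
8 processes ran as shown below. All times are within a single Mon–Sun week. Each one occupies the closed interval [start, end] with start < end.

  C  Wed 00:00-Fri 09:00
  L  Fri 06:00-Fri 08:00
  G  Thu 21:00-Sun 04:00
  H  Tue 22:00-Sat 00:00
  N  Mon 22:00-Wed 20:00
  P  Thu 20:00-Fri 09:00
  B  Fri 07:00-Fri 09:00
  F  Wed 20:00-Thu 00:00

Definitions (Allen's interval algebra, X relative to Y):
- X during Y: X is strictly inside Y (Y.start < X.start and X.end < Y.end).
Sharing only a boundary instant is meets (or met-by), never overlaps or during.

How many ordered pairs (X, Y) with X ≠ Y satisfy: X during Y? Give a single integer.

Checking all 56 ordered pairs for relation 'during'; matching pairs in alphabetical order:
(B, G): B during G ✓
(B, H): B during H ✓
(C, H): C during H ✓
(F, C): F during C ✓
(F, H): F during H ✓
(L, C): L during C ✓
(L, G): L during G ✓
(L, H): L during H ✓
(L, P): L during P ✓
(P, H): P during H ✓
Count: 10.

10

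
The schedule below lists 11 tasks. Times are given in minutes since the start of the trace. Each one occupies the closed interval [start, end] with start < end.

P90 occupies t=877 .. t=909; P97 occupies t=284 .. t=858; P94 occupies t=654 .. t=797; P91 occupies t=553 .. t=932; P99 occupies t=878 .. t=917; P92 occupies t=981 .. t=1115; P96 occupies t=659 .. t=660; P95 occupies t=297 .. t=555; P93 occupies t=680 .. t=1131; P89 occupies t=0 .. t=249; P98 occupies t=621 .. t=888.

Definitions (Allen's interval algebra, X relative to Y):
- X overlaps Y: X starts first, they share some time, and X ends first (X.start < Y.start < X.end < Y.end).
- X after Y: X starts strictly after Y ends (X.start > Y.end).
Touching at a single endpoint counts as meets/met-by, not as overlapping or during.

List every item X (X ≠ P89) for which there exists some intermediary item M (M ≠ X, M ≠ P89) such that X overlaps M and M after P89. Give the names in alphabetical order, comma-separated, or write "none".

Target P89 = [t=0, t=249].
Intermediaries M with M after P89: P90, P91, P92, P93, P94, P95, P96, P97, P98, P99.
Via P90 — items with X overlaps P90: P98.
Via P91 — items with X overlaps P91: P95, P97.
Via P92 — items with X overlaps P92: none.
Via P93 — items with X overlaps P93: P91, P94, P97, P98.
Via P94 — items with X overlaps P94: none.
Via P95 — items with X overlaps P95: none.
Via P96 — items with X overlaps P96: none.
Via P97 — items with X overlaps P97: none.
Via P98 — items with X overlaps P98: P97.
Via P99 — items with X overlaps P99: P90, P98.
Union: P90, P91, P94, P95, P97, P98.

P90, P91, P94, P95, P97, P98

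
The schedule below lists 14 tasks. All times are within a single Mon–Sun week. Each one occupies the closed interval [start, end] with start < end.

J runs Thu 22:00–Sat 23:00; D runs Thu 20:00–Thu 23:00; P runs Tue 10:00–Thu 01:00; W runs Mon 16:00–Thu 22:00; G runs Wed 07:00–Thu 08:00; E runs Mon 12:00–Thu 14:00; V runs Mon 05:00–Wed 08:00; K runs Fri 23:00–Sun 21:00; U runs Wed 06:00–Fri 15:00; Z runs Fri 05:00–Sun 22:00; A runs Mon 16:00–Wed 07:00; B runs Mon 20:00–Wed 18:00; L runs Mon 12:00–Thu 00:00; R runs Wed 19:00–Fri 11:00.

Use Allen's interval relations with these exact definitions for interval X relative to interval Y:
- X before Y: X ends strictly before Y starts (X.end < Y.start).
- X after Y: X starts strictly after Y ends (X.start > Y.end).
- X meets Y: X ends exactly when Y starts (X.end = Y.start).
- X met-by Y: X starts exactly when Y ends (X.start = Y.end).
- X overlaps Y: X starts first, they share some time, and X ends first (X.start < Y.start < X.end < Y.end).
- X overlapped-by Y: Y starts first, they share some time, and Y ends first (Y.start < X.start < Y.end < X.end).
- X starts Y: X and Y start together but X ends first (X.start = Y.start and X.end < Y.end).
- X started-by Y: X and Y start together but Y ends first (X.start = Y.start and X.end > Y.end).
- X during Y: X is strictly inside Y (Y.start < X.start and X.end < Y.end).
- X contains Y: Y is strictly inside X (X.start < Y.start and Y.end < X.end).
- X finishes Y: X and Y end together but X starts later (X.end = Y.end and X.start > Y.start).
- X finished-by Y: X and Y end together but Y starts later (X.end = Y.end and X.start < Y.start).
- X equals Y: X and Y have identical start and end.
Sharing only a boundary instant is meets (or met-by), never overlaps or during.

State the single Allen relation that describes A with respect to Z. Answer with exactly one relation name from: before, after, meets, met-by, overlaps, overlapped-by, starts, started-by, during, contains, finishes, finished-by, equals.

A = [Mon 16:00, Wed 07:00]; Z = [Fri 05:00, Sun 22:00].
Compare endpoints: A.start < Z.start, A.start < Z.end, A.end < Z.start, A.end < Z.end.
That pattern is 'before'.

before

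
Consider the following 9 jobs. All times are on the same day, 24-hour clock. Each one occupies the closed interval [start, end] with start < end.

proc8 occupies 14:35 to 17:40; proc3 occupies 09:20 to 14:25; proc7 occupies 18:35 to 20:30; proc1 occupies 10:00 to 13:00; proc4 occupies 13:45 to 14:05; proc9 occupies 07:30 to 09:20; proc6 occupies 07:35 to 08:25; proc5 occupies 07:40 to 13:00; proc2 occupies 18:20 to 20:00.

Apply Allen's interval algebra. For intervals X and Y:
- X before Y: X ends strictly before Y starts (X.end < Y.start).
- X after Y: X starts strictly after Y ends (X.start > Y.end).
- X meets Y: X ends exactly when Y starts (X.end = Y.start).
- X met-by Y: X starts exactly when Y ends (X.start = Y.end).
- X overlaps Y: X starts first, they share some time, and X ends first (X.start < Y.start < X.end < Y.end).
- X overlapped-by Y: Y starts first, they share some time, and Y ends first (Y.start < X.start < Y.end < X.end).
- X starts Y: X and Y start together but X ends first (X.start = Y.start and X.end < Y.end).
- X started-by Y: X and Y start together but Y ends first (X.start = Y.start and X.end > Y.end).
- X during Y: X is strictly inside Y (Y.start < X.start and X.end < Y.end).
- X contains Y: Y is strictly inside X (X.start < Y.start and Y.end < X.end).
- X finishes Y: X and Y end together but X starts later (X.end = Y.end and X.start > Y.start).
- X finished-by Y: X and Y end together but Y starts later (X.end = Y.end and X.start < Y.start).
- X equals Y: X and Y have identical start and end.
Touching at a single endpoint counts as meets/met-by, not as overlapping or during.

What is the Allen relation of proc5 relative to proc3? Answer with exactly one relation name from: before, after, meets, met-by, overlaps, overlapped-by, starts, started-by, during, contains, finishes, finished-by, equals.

overlaps

proc5 = [07:40, 13:00]; proc3 = [09:20, 14:25].
Compare endpoints: proc5.start < proc3.start, proc5.start < proc3.end, proc5.end > proc3.start, proc5.end < proc3.end.
That pattern is 'overlaps'.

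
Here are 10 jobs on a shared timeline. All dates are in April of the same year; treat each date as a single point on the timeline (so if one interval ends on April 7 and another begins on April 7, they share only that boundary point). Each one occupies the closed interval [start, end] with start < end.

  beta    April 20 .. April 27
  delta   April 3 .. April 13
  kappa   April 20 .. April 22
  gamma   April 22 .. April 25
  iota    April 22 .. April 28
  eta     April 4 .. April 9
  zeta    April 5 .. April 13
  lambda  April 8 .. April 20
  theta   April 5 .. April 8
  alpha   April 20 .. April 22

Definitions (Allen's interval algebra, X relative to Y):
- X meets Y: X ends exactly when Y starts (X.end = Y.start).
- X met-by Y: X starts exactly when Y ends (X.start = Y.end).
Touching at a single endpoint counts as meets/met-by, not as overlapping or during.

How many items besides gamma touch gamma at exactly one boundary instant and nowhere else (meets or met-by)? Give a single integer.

Target gamma = [April 22, April 25].
alpha [April 20, April 22] → meets → counts.
beta [April 20, April 27] → contains → no.
delta [April 3, April 13] → before → no.
eta [April 4, April 9] → before → no.
iota [April 22, April 28] → started-by → no.
kappa [April 20, April 22] → meets → counts.
lambda [April 8, April 20] → before → no.
theta [April 5, April 8] → before → no.
zeta [April 5, April 13] → before → no.
Total: 2.

2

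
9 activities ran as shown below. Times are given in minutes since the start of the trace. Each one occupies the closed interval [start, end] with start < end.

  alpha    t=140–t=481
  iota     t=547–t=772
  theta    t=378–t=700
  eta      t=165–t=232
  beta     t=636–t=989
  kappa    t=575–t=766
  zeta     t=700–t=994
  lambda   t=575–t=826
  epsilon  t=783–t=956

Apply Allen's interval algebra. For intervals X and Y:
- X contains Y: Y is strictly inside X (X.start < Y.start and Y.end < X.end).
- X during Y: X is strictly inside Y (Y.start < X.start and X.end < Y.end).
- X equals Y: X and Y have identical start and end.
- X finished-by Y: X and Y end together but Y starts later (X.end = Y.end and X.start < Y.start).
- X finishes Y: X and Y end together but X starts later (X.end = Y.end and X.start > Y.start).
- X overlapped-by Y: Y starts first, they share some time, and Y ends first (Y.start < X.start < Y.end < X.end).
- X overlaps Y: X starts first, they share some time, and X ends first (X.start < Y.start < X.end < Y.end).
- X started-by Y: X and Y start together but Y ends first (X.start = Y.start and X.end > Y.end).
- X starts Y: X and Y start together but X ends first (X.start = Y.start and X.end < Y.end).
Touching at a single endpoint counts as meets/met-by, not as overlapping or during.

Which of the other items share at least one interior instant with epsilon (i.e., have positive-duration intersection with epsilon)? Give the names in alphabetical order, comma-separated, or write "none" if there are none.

beta, lambda, zeta

Target epsilon = [t=783, t=956].
alpha [t=140, t=481] → before → no.
beta [t=636, t=989] → contains → yes.
eta [t=165, t=232] → before → no.
iota [t=547, t=772] → before → no.
kappa [t=575, t=766] → before → no.
lambda [t=575, t=826] → overlaps → yes.
theta [t=378, t=700] → before → no.
zeta [t=700, t=994] → contains → yes.
Result: beta, lambda, zeta.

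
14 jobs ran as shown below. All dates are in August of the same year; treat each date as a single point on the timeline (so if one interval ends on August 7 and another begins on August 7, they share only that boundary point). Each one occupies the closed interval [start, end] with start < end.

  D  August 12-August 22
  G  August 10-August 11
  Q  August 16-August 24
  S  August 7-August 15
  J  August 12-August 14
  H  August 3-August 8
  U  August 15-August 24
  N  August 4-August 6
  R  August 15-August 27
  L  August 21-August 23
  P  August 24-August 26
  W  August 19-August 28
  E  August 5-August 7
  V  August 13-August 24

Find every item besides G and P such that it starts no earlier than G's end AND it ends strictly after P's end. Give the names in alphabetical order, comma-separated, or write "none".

Conditions: its start is no earlier than G's end (X.start >= August 11) AND its end is strictly after P's end (X.end > August 26).
D: start August 12 >= August 11? ✓; end August 22 > August 26? ✗ → no.
E: start August 5 >= August 11? ✗; end August 7 > August 26? ✗ → no.
H: start August 3 >= August 11? ✗; end August 8 > August 26? ✗ → no.
J: start August 12 >= August 11? ✓; end August 14 > August 26? ✗ → no.
L: start August 21 >= August 11? ✓; end August 23 > August 26? ✗ → no.
N: start August 4 >= August 11? ✗; end August 6 > August 26? ✗ → no.
Q: start August 16 >= August 11? ✓; end August 24 > August 26? ✗ → no.
R: start August 15 >= August 11? ✓; end August 27 > August 26? ✓ → yes.
S: start August 7 >= August 11? ✗; end August 15 > August 26? ✗ → no.
U: start August 15 >= August 11? ✓; end August 24 > August 26? ✗ → no.
V: start August 13 >= August 11? ✓; end August 24 > August 26? ✗ → no.
W: start August 19 >= August 11? ✓; end August 28 > August 26? ✓ → yes.
Result: R, W.

R, W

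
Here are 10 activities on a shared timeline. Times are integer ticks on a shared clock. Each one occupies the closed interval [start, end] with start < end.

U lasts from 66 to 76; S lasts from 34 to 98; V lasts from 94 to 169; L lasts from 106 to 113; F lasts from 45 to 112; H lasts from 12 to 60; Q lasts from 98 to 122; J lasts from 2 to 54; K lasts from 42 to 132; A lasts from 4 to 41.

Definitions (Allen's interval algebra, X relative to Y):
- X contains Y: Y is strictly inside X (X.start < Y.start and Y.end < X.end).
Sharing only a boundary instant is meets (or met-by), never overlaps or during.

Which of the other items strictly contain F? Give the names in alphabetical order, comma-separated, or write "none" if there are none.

Target F = [45, 112].
A [4, 41] → before → no.
H [12, 60] → overlaps → no.
J [2, 54] → overlaps → no.
K [42, 132] → contains → yes.
L [106, 113] → overlapped-by → no.
Q [98, 122] → overlapped-by → no.
S [34, 98] → overlaps → no.
U [66, 76] → during → no.
V [94, 169] → overlapped-by → no.
Result: K.

K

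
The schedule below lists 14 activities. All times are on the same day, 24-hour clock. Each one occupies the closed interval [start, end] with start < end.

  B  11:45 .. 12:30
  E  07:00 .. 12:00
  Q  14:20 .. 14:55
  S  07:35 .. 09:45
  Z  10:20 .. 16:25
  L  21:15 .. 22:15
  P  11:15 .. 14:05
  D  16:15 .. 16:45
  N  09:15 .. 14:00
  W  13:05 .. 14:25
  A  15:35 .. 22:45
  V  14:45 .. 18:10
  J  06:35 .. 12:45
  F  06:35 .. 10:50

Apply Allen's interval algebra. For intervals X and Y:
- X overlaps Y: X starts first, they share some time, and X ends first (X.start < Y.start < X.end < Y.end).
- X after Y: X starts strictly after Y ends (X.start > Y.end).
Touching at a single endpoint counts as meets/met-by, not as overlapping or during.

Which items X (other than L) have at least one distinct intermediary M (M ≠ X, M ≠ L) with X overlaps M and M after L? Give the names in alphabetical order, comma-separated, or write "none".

none

Target L = [21:15, 22:15].
Intermediaries M with M after L: none.
Union: none.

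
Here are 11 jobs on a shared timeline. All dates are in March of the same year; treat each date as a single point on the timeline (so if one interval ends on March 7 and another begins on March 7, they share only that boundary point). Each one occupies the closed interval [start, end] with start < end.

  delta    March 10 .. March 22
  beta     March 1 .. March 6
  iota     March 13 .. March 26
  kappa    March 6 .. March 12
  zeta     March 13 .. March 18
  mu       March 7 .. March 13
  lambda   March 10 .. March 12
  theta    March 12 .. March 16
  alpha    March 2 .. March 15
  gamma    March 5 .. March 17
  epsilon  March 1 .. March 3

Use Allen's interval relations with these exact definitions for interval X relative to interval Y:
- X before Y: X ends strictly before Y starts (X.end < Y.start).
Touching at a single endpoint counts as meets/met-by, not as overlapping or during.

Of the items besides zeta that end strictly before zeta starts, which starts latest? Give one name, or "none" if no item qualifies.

lambda

Target zeta = [March 13, March 18].
alpha [March 2, March 15] → overlaps → excluded.
beta [March 1, March 6] → before → candidate.
delta [March 10, March 22] → contains → excluded.
epsilon [March 1, March 3] → before → candidate.
gamma [March 5, March 17] → overlaps → excluded.
iota [March 13, March 26] → started-by → excluded.
kappa [March 6, March 12] → before → candidate.
lambda [March 10, March 12] → before → candidate.
mu [March 7, March 13] → meets → excluded.
theta [March 12, March 16] → overlaps → excluded.
Among candidates, latest start is March 10 → lambda.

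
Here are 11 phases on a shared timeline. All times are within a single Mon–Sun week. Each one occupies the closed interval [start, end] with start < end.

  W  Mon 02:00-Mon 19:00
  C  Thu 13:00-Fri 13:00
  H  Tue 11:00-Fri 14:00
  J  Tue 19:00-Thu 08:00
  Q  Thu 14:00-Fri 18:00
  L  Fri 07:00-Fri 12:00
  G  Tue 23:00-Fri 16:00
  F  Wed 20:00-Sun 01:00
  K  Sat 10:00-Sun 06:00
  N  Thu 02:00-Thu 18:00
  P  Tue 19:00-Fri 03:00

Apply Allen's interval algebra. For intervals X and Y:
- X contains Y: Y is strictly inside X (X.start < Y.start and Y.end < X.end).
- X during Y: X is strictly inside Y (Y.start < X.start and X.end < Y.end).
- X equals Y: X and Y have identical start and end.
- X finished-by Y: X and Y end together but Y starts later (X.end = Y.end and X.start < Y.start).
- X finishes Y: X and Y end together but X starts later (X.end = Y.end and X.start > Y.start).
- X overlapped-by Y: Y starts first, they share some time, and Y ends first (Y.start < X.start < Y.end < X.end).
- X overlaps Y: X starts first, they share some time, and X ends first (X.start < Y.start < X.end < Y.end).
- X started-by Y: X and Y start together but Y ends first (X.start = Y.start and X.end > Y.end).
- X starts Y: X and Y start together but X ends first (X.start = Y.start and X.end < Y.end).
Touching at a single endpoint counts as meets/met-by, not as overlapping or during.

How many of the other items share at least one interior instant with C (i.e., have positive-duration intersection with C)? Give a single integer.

7

Target C = [Thu 13:00, Fri 13:00].
F [Wed 20:00, Sun 01:00] → contains → counts.
G [Tue 23:00, Fri 16:00] → contains → counts.
H [Tue 11:00, Fri 14:00] → contains → counts.
J [Tue 19:00, Thu 08:00] → before → no.
K [Sat 10:00, Sun 06:00] → after → no.
L [Fri 07:00, Fri 12:00] → during → counts.
N [Thu 02:00, Thu 18:00] → overlaps → counts.
P [Tue 19:00, Fri 03:00] → overlaps → counts.
Q [Thu 14:00, Fri 18:00] → overlapped-by → counts.
W [Mon 02:00, Mon 19:00] → before → no.
Total: 7.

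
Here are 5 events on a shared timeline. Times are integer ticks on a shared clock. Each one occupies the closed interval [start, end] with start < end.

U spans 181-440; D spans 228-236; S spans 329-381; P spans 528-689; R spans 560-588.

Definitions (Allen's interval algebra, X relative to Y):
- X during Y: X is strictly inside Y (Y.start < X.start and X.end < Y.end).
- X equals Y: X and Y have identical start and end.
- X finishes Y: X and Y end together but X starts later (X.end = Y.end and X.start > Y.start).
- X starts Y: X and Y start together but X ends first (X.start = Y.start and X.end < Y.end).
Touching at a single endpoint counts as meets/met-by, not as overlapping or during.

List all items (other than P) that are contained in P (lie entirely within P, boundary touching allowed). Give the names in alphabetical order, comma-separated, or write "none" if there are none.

Target P = [528, 689].
D [228, 236] → before → no.
R [560, 588] → during → yes.
S [329, 381] → before → no.
U [181, 440] → before → no.
Result: R.

R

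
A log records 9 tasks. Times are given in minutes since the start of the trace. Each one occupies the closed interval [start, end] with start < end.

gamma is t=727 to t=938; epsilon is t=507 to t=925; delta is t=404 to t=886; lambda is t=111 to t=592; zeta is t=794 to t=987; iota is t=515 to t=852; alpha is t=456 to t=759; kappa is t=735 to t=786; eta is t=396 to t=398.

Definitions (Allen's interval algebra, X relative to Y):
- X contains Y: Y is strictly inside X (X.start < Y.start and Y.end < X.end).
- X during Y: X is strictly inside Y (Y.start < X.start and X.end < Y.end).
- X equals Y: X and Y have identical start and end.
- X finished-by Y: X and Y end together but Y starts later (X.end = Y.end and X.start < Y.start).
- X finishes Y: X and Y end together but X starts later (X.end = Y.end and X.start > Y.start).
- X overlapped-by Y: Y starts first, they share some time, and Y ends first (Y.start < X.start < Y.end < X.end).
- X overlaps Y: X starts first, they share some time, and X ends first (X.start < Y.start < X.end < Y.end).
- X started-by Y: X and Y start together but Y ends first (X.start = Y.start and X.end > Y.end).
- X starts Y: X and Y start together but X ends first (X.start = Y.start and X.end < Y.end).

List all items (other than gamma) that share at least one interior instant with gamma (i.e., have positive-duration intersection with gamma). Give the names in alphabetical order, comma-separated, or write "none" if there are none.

Target gamma = [t=727, t=938].
alpha [t=456, t=759] → overlaps → yes.
delta [t=404, t=886] → overlaps → yes.
epsilon [t=507, t=925] → overlaps → yes.
eta [t=396, t=398] → before → no.
iota [t=515, t=852] → overlaps → yes.
kappa [t=735, t=786] → during → yes.
lambda [t=111, t=592] → before → no.
zeta [t=794, t=987] → overlapped-by → yes.
Result: alpha, delta, epsilon, iota, kappa, zeta.

alpha, delta, epsilon, iota, kappa, zeta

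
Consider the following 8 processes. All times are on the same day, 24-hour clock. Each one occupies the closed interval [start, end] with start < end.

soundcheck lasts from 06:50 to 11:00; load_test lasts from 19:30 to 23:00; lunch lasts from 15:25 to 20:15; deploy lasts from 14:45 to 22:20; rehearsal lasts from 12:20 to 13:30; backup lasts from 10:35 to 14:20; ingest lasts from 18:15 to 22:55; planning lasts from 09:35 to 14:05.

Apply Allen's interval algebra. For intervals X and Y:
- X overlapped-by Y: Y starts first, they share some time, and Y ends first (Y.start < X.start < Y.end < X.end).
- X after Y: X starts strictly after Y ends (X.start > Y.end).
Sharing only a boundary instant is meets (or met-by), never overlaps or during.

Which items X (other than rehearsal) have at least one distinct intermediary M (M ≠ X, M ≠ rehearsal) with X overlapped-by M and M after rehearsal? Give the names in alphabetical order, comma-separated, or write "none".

Target rehearsal = [12:20, 13:30].
Intermediaries M with M after rehearsal: deploy, ingest, load_test, lunch.
Via deploy — items with X overlapped-by deploy: ingest, load_test.
Via ingest — items with X overlapped-by ingest: load_test.
Via load_test — items with X overlapped-by load_test: none.
Via lunch — items with X overlapped-by lunch: ingest, load_test.
Union: ingest, load_test.

ingest, load_test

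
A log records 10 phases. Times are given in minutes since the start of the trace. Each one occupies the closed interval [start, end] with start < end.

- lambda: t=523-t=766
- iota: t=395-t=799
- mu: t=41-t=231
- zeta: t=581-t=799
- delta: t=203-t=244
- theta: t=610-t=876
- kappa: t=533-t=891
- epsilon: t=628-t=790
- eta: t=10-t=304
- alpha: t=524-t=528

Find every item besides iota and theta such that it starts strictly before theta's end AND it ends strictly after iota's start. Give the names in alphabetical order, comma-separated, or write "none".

alpha, epsilon, kappa, lambda, zeta

Conditions: its start is strictly before theta's end (X.start < t=876) AND its end is strictly after iota's start (X.end > t=395).
alpha: start t=524 < t=876? ✓; end t=528 > t=395? ✓ → yes.
delta: start t=203 < t=876? ✓; end t=244 > t=395? ✗ → no.
epsilon: start t=628 < t=876? ✓; end t=790 > t=395? ✓ → yes.
eta: start t=10 < t=876? ✓; end t=304 > t=395? ✗ → no.
kappa: start t=533 < t=876? ✓; end t=891 > t=395? ✓ → yes.
lambda: start t=523 < t=876? ✓; end t=766 > t=395? ✓ → yes.
mu: start t=41 < t=876? ✓; end t=231 > t=395? ✗ → no.
zeta: start t=581 < t=876? ✓; end t=799 > t=395? ✓ → yes.
Result: alpha, epsilon, kappa, lambda, zeta.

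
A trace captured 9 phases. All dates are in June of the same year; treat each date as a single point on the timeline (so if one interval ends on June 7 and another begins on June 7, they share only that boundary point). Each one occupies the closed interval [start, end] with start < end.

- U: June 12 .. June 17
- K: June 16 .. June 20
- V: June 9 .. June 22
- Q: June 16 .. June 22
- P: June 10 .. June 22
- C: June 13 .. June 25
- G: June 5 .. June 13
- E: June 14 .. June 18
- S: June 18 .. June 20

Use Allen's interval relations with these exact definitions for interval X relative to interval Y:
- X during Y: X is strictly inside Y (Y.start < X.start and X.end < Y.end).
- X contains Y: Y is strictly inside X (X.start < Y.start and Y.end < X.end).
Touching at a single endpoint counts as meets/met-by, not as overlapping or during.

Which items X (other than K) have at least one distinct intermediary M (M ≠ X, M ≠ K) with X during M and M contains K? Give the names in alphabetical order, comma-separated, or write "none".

E, Q, S, U

Target K = [June 16, June 20].
Intermediaries M with M contains K: C, P, V.
Via C — items with X during C: E, Q, S.
Via P — items with X during P: E, S, U.
Via V — items with X during V: E, S, U.
Union: E, Q, S, U.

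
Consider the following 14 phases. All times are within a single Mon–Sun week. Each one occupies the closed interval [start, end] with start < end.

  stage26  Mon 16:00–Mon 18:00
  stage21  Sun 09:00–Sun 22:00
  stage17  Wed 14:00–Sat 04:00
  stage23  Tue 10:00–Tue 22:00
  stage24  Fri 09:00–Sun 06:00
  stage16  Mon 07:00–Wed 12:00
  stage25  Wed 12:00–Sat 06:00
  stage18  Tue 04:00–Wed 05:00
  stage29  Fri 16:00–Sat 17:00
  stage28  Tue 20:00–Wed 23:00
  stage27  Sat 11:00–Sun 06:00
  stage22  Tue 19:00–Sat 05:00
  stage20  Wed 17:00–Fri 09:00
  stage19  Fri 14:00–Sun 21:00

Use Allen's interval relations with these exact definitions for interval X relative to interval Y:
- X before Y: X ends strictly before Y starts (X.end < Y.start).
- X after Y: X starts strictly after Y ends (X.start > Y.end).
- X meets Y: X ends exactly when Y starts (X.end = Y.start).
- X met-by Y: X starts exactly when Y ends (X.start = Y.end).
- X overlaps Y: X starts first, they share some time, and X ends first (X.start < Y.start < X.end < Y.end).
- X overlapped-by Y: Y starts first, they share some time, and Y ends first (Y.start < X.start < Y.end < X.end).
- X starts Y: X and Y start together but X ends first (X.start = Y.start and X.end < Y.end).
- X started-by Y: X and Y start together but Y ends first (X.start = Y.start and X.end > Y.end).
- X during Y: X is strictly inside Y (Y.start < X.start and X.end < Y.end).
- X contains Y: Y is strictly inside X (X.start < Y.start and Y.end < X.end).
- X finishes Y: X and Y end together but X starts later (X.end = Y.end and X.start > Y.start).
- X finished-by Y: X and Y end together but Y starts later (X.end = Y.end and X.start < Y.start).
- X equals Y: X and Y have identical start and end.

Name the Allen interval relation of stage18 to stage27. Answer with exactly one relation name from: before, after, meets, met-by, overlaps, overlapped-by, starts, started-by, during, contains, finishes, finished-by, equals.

stage18 = [Tue 04:00, Wed 05:00]; stage27 = [Sat 11:00, Sun 06:00].
Compare endpoints: stage18.start < stage27.start, stage18.start < stage27.end, stage18.end < stage27.start, stage18.end < stage27.end.
That pattern is 'before'.

before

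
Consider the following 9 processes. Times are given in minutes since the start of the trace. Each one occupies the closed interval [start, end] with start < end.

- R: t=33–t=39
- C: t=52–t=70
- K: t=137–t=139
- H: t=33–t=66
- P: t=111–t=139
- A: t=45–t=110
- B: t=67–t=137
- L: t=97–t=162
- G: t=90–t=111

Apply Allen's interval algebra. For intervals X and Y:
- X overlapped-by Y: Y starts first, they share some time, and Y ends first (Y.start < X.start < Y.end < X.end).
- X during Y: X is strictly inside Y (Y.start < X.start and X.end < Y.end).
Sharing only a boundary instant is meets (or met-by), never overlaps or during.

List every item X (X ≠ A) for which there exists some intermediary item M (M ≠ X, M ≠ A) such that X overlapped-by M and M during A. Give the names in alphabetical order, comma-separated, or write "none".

Target A = [t=45, t=110].
Intermediaries M with M during A: C.
Via C — items with X overlapped-by C: B.
Union: B.

B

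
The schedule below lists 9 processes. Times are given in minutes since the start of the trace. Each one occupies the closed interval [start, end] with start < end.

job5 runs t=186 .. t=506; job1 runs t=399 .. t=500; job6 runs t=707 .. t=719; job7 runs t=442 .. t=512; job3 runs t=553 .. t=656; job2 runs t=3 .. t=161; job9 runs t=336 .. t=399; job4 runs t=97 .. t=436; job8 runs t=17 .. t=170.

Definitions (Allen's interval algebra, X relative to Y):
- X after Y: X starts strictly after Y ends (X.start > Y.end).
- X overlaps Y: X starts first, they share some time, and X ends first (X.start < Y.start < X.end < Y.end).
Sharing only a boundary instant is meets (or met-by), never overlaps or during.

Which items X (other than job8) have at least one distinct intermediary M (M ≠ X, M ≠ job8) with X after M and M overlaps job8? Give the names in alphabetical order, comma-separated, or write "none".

job1, job3, job5, job6, job7, job9

Target job8 = [t=17, t=170].
Intermediaries M with M overlaps job8: job2.
Via job2 — items with X after job2: job1, job3, job5, job6, job7, job9.
Union: job1, job3, job5, job6, job7, job9.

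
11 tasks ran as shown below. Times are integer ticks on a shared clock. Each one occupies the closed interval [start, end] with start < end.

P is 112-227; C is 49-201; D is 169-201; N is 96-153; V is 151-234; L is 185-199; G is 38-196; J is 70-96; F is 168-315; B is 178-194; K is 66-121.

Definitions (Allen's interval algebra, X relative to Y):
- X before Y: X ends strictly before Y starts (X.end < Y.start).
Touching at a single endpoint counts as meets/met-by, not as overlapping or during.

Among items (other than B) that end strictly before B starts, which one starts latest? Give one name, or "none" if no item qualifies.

N

Target B = [178, 194].
C [49, 201] → contains → excluded.
D [169, 201] → contains → excluded.
F [168, 315] → contains → excluded.
G [38, 196] → contains → excluded.
J [70, 96] → before → candidate.
K [66, 121] → before → candidate.
L [185, 199] → overlapped-by → excluded.
N [96, 153] → before → candidate.
P [112, 227] → contains → excluded.
V [151, 234] → contains → excluded.
Among candidates, latest start is 96 → N.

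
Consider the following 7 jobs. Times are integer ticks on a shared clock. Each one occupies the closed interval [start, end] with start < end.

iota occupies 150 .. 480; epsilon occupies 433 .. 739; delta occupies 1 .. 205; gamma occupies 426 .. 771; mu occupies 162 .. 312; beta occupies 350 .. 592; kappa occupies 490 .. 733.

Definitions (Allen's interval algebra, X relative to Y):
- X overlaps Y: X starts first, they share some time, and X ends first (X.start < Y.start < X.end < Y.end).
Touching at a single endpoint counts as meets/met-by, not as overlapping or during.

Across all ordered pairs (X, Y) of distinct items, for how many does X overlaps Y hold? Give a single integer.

Checking all 42 ordered pairs for relation 'overlaps'; matching pairs in alphabetical order:
(beta, epsilon): beta overlaps epsilon ✓
(beta, gamma): beta overlaps gamma ✓
(beta, kappa): beta overlaps kappa ✓
(delta, iota): delta overlaps iota ✓
(delta, mu): delta overlaps mu ✓
(iota, beta): iota overlaps beta ✓
(iota, epsilon): iota overlaps epsilon ✓
(iota, gamma): iota overlaps gamma ✓
Count: 8.

8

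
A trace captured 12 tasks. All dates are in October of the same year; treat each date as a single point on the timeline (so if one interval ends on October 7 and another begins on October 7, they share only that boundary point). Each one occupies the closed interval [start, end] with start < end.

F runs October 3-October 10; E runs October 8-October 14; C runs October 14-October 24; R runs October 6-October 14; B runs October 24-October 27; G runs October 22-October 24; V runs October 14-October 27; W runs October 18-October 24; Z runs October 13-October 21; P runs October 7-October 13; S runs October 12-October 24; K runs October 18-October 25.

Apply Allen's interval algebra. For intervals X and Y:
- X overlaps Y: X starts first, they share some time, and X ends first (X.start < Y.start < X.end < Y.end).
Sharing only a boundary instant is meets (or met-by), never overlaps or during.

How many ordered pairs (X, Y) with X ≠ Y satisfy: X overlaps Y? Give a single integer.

17

Checking all 132 ordered pairs for relation 'overlaps'; matching pairs in alphabetical order:
(C, K): C overlaps K ✓
(E, S): E overlaps S ✓
(E, Z): E overlaps Z ✓
(F, E): F overlaps E ✓
(F, P): F overlaps P ✓
(F, R): F overlaps R ✓
(K, B): K overlaps B ✓
(P, E): P overlaps E ✓
(P, S): P overlaps S ✓
(R, S): R overlaps S ✓
(R, Z): R overlaps Z ✓
(S, K): S overlaps K ✓
(S, V): S overlaps V ✓
(Z, C): Z overlaps C ✓
(Z, K): Z overlaps K ✓
(Z, V): Z overlaps V ✓
(Z, W): Z overlaps W ✓
Count: 17.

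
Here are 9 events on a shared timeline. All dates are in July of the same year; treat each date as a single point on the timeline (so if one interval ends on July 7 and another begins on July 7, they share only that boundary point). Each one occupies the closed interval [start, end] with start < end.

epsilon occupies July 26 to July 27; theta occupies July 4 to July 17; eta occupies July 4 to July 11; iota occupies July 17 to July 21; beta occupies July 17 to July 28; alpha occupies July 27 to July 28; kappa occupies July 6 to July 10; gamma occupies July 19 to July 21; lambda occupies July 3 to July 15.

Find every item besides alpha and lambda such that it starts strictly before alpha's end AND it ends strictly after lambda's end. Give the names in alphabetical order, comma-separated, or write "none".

beta, epsilon, gamma, iota, theta

Conditions: its start is strictly before alpha's end (X.start < July 28) AND its end is strictly after lambda's end (X.end > July 15).
beta: start July 17 < July 28? ✓; end July 28 > July 15? ✓ → yes.
epsilon: start July 26 < July 28? ✓; end July 27 > July 15? ✓ → yes.
eta: start July 4 < July 28? ✓; end July 11 > July 15? ✗ → no.
gamma: start July 19 < July 28? ✓; end July 21 > July 15? ✓ → yes.
iota: start July 17 < July 28? ✓; end July 21 > July 15? ✓ → yes.
kappa: start July 6 < July 28? ✓; end July 10 > July 15? ✗ → no.
theta: start July 4 < July 28? ✓; end July 17 > July 15? ✓ → yes.
Result: beta, epsilon, gamma, iota, theta.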